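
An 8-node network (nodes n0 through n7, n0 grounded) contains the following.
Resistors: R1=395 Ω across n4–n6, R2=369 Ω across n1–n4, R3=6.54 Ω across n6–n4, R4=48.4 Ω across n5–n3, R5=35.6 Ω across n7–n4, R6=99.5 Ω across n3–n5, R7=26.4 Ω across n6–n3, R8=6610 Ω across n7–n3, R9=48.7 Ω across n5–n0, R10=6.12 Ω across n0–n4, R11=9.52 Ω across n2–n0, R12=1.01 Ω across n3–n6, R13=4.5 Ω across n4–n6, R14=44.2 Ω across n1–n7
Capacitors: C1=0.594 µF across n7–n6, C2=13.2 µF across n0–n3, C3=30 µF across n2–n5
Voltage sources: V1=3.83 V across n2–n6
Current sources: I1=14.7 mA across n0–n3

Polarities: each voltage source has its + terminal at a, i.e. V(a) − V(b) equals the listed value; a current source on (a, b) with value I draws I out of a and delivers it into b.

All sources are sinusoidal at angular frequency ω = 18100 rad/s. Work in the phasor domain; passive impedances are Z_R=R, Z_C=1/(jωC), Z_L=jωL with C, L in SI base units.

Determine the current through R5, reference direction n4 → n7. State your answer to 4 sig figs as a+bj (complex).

Apply KCL at each of the 7 non-ground nodes and solve the resulting linear system.
Node n1: branches {R2, R14} → V_1 = -0.8346+0.4263j
Node n2: branches {C3, R11, V1} → V_2 = 2.773+0.7091j
Node n3: branches {R4, R6, R7, R8, C2, R12, I1} → V_3 = -0.7341+0.8834j
Node n4: branches {R1, R2, R3, R5, R10, R13} → V_4 = -0.7436+0.4909j
Node n5: branches {R4, R6, R9, C3} → V_5 = 2.728+1.008j
Node n6: branches {R1, R3, C1, R7, R12, R13, V1} → V_6 = -1.057+0.7091j
Node n7: branches {R5, C1, R8, R14} → V_7 = -0.8455+0.4186j
Source currents: i(V1)=-0.4536-0.09902j

0.002860+0.002031j A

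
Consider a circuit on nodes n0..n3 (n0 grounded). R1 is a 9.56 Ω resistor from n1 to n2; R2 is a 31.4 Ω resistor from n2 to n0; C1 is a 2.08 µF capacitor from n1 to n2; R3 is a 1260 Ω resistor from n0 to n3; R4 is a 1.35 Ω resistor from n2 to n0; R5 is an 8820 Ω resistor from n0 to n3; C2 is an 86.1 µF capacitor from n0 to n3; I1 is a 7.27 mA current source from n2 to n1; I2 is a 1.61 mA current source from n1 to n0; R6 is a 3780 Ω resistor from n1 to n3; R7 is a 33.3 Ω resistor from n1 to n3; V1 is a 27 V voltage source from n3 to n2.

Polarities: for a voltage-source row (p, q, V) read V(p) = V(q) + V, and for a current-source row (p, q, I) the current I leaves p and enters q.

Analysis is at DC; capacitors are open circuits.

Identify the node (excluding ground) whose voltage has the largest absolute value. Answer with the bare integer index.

MNA unknowns: 3 node voltages V₁..V_3 plus 1 source current (V1)
R1: Y=0.1046 on G[1,2]
R2: Y=0.03185 on G[2,0]
C1: Y=0.000 on G[1,2]
R3: Y=0.0007937 on G[0,3]
R4: Y=0.7407 on G[2,0]
R5: Y=0.0001134 on G[0,3]
C2: Y=0.000 on G[0,3]
I1: z[2]−=0.00727, z[1]+=0.00727
I2: z[1]−=0.00161, z[0]+=0.00161
R6: Y=0.0002646 on G[1,3]
R7: Y=0.03003 on G[1,3]
V1: row V3−V2=27, i_V1 at 3,2
solve → V1=6.072, V2=-0.03374, V3=26.97
aux → i_V1=-0.6574

3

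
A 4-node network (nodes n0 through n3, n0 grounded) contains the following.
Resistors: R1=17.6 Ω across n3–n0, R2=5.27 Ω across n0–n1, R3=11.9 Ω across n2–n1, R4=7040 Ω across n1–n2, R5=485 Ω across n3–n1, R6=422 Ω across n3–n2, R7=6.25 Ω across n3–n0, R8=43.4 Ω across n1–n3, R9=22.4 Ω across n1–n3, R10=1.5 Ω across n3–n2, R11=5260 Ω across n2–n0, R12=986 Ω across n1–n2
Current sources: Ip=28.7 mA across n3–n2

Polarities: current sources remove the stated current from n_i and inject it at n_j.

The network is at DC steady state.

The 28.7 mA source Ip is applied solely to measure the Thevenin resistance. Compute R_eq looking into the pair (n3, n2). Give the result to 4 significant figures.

R_eq = 1.377 Ω

Element admittances at DC:
  Y(R1) = 0.05682 S between n3,n0
  Y(R2) = 0.1898 S between n0,n1
  Y(R3) = 0.08403 S between n2,n1
  Y(R4) = 0.0001420 S between n1,n2
  Y(R5) = 0.002062 S between n3,n1
  Y(R6) = 0.002370 S between n3,n2
  Y(R7) = 0.1600 S between n3,n0
  Y(R8) = 0.02304 S between n1,n3
  Y(R9) = 0.04464 S between n1,n3
  Y(R10) = 0.6667 S between n3,n2
  Y(R11) = 0.0001901 S between n2,n0
  Y(R12) = 0.001014 S between n1,n2
  Ip: injects 0.0287 A into n2 (from n3)
Assemble and solve the 3×3 MNA system:
  V(n1)=0.007002  V(n2)=0.03337  V(n3)=-0.006157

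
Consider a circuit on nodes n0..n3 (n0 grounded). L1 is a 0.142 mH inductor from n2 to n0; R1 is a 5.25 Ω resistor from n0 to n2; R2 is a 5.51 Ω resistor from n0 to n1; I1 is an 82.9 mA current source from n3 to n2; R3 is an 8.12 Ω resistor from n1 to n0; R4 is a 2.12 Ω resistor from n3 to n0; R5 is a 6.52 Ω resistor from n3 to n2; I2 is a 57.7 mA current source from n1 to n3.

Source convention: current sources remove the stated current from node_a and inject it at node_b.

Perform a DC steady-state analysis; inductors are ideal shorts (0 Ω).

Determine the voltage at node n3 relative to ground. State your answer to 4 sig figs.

MNA unknowns: 3 node voltages V₁..V_3 plus 1 source current (L1)
L1: row V2−V0=0, i_L1 at 2,0
R1: Y=0.1905 on G[0,2]
R2: Y=0.1815 on G[0,1]
I1: z[3]−=0.0829, z[2]+=0.0829
R3: Y=0.1232 on G[1,0]
R4: Y=0.4717 on G[3,0]
R5: Y=0.1534 on G[3,2]
I2: z[1]−=0.0577, z[3]+=0.0577
solve → V1=-0.1894, V2=0.000, V3=-0.04032
aux → i_L1=0.07672

-0.04032 V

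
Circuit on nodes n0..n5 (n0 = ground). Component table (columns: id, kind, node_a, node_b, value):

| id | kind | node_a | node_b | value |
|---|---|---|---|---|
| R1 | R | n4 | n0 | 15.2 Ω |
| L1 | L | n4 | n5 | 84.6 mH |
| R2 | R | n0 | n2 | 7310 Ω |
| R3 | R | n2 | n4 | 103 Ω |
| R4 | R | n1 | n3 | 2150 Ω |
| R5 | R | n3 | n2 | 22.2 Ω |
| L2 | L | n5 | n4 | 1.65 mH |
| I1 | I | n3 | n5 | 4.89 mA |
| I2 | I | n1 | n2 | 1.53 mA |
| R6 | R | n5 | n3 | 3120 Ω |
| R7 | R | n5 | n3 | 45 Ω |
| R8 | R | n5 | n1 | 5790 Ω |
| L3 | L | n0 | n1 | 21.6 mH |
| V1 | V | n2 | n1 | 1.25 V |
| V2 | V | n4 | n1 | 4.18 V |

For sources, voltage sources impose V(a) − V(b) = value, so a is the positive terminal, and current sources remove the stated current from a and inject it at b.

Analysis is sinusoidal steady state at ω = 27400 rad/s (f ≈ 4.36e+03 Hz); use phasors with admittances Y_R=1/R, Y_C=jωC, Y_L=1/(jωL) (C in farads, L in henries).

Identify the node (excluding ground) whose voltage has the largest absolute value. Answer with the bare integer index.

MNA unknowns: 5 node voltages V₁..V_5 plus 2 source currents (V1, V2)
R1: Y=0.06579+0.000j on G[4,0]
L1: Y=0.000-0.0004314j on G[4,5]
R2: Y=0.0001368+0.000j on G[0,2]
R3: Y=0.009709+0.000j on G[2,4]
R4: Y=0.0004651+0.000j on G[1,3]
R5: Y=0.04505+0.000j on G[3,2]
L2: Y=0.000-0.02212j on G[5,4]
I1: z[3]−=0.00489, z[5]+=0.00489
I2: z[1]−=0.00153, z[2]+=0.00153
R6: Y=0.0003205+0.000j on G[5,3]
R7: Y=0.02222+0.000j on G[5,3]
R8: Y=0.0001727+0.000j on G[5,1]
L3: Y=0.000-0.001690j on G[0,1]
V1: row V2−V1=1.25, i_V1 at 2,1
V2: row V4−V1=4.18, i_V2 at 4,1
solve → V1=-4.171-0.1069j, V2=-2.921-0.1069j, V3=-2.316-0.5284j, V4=0.008820-0.1069j, V5=-0.8516-1.379j
aux → i_V1=0.05764-0.01897j, i_V2=-0.05772+0.02644j

1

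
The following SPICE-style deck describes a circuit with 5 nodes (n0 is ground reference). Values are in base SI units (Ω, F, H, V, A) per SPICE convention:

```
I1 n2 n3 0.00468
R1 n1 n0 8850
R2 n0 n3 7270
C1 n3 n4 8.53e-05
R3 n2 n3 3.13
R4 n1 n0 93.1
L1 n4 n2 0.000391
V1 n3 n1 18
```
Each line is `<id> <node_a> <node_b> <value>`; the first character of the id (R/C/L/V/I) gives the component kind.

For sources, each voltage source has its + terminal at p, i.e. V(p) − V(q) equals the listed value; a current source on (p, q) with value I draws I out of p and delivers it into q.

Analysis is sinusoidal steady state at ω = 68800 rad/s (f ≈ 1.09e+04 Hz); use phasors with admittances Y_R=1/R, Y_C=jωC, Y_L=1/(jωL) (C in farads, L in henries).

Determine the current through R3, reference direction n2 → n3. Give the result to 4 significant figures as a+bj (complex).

-0.004617-0.0005406j A

Apply KCL at each of the 4 non-ground nodes and solve the resulting linear system.
Node n1: branches {R1, R4, V1} → V_1 = -0.2253+0.000j
Node n2: branches {I1, R3, L1} → V_2 = 17.76-0.001692j
Node n3: branches {I1, R2, C1, R3, V1} → V_3 = 17.77+0.000j
Node n4: branches {C1, L1} → V_4 = 17.77+1.079e-05j
Source currents: i(V1)=-0.002445+0.000j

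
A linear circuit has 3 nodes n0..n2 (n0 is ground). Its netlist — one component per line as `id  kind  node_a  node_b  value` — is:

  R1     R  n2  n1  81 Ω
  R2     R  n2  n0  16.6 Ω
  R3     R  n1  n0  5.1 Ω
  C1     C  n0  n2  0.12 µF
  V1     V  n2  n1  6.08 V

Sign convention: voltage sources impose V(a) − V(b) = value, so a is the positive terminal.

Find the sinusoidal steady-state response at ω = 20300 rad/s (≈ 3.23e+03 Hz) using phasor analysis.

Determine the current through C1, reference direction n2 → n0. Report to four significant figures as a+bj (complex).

0.0001077+0.01133j A

Element admittances at ω=20300 rad/s:
  Y(R1) = 0.01235+0.000j S between n2,n1
  Y(R2) = 0.06024+0.000j S between n2,n0
  Y(R3) = 0.1961+0.000j S between n1,n0
  Y(C1) = 0.000+0.002436j S between n0,n2
  V1: constraint V(n2)−V(n1) = 6.08
Assemble and solve the 3×3 MNA system:
  V(n1)=-1.429-0.04420j  V(n2)=4.651-0.04420j
  i(V1)=-0.3553-0.008666j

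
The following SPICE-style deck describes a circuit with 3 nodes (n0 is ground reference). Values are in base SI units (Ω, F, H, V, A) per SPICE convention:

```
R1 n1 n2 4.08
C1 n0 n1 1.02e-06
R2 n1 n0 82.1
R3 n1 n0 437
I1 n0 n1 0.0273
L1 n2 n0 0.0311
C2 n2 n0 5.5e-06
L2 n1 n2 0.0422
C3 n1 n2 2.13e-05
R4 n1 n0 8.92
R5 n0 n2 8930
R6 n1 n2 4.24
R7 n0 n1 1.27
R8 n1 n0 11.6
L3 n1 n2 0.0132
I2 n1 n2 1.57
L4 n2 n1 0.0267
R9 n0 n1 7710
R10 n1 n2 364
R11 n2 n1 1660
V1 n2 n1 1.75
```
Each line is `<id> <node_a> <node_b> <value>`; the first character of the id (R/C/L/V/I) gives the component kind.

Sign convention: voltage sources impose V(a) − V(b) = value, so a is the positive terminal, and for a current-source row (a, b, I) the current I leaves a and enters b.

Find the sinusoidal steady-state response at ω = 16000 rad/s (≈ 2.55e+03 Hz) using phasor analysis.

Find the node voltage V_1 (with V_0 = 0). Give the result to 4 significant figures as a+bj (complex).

Apply KCL at each of the 2 non-ground nodes and solve the resulting linear system.
Node n1: branches {R1, C1, R2, R3, I1, L2, C3, R4, R6, R7, R8, L3, I2, L4, R9, R10, R11, V1} → V_1 = 0.01159-0.1516j
Node n2: branches {R1, L1, C2, L2, C3, R5, R6, L3, I2, L4, R10, R11, V1} → V_2 = 1.762-0.1516j
Source currents: i(V1)=0.7092-0.7329j

0.01159-0.1516j V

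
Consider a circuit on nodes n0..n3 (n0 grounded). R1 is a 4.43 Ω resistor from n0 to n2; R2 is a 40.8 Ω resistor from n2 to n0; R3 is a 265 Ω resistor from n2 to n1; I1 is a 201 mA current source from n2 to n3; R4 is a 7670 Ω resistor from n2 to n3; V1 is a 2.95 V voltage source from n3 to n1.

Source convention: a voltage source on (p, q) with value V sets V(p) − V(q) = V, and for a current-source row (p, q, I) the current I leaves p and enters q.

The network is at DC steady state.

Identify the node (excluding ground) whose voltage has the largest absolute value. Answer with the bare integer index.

MNA unknowns: 3 node voltages V₁..V_3 plus 1 source current (V1)
R1: Y=0.2257 on G[0,2]
R2: Y=0.02451 on G[2,0]
R3: Y=0.003774 on G[2,1]
I1: z[2]−=0.201, z[3]+=0.201
R4: Y=0.0001304 on G[2,3]
V1: row V3−V1=2.95, i_V1 at 3,1
solve → V1=51.39, V2=0.000, V3=54.34
aux → i_V1=0.1939

3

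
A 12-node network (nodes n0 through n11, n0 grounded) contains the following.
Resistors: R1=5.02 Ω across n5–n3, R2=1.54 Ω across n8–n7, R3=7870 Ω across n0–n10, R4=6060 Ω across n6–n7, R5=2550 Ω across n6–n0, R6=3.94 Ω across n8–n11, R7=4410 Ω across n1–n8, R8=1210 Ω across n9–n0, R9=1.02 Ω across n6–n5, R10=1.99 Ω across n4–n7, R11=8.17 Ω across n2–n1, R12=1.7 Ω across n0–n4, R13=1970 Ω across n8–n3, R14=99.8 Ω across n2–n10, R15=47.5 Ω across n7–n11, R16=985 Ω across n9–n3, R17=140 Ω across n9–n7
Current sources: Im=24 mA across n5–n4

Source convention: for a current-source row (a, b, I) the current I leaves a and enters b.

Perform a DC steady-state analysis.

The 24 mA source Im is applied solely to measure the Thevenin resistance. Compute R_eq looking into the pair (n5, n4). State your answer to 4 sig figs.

R_eq = 512.8 Ω

MNA unknowns: 11 node voltages V₁..V_11
R1: Y=0.1992 on G[5,3]
R2: Y=0.6494 on G[8,7]
R3: Y=0.0001271 on G[0,10]
R4: Y=0.0001650 on G[6,7]
R5: Y=0.0003922 on G[6,0]
R6: Y=0.2538 on G[8,11]
R7: Y=0.0002268 on G[1,8]
R8: Y=0.0008264 on G[9,0]
R9: Y=0.9804 on G[6,5]
R10: Y=0.5025 on G[4,7]
R11: Y=0.1224 on G[2,1]
R12: Y=0.5882 on G[0,4]
R13: Y=0.0005076 on G[8,3]
R14: Y=0.01002 on G[2,10]
R15: Y=0.02105 on G[7,11]
R16: Y=0.001015 on G[9,3]
R17: Y=0.007143 on G[9,7]
Im: z[5]−=0.024, z[4]+=0.024
solve → V1=-0.02250, V2=-0.02247, V3=-12.21, V4=0.01017, V5=-12.30, V6=-12.29, V7=-0.02569, V8=-0.03493, V9=-1.400, V10=-0.02219, V11=-0.03422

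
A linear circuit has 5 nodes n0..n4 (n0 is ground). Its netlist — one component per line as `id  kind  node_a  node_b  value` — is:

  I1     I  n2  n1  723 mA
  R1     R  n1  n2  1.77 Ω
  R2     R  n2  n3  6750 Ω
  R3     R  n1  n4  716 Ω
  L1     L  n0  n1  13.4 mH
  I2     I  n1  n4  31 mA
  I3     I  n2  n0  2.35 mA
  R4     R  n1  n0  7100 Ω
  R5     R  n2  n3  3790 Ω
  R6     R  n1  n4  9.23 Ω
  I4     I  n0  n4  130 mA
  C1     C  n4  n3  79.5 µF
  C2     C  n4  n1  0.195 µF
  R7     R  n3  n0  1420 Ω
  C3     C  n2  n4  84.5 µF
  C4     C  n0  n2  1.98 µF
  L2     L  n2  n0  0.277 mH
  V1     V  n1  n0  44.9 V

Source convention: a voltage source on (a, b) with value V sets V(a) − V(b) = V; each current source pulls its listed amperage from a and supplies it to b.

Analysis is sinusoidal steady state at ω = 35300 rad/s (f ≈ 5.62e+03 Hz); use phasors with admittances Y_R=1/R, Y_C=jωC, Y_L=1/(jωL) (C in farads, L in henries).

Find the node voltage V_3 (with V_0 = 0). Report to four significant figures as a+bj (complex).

43.87+2.056j V

Apply KCL at each of the 4 non-ground nodes and solve the resulting linear system.
Node n1: branches {I1, R1, R3, L1, I2, R4, R6, C2, V1} → V_1 = 44.90+0.000j
Node n2: branches {I1, R1, R2, I3, R5, C3, C4, L2} → V_2 = 43.95+2.131j
Node n3: branches {R2, R5, C1, R7} → V_3 = 43.87+2.056j
Node n4: branches {R3, I2, R6, I4, C1, C2, C3} → V_4 = 43.87+2.045j
Source currents: i(V1)=0.02143+1.516j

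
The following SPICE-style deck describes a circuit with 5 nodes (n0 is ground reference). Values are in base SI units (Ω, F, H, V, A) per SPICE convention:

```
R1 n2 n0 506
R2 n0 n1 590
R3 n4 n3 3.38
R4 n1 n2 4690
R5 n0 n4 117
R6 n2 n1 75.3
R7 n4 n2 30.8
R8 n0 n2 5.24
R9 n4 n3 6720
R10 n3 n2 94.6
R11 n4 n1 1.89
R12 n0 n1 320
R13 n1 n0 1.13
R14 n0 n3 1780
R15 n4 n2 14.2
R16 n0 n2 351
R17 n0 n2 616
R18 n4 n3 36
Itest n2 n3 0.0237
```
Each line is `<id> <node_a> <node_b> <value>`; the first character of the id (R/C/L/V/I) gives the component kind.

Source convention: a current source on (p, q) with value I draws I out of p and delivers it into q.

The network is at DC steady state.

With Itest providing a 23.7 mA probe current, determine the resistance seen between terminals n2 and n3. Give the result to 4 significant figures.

Element admittances at DC:
  Y(R1) = 0.001976 S between n2,n0
  Y(R2) = 0.001695 S between n0,n1
  Y(R3) = 0.2959 S between n4,n3
  Y(R4) = 0.0002132 S between n1,n2
  Y(R5) = 0.008547 S between n0,n4
  Y(R6) = 0.01328 S between n2,n1
  Y(R7) = 0.03247 S between n4,n2
  Y(R8) = 0.1908 S between n0,n2
  Y(R9) = 0.0001488 S between n4,n3
  Y(R10) = 0.01057 S between n3,n2
  Y(R11) = 0.5291 S between n4,n1
  Y(R12) = 0.003125 S between n0,n1
  Y(R13) = 0.8850 S between n1,n0
  Y(R14) = 0.0005618 S between n0,n3
  Y(R15) = 0.07042 S between n4,n2
  Y(R16) = 0.002849 S between n0,n2
  Y(R17) = 0.001623 S between n0,n2
  Y(R18) = 0.02778 S between n4,n3
  Itest: injects 0.0237 A into n3 (from n2)
Assemble and solve the 4×4 MNA system:
  V(n1)=0.01247  V(n2)=-0.05804  V(n3)=0.1030  V(n4)=0.03523

R_eq = 6.794 Ω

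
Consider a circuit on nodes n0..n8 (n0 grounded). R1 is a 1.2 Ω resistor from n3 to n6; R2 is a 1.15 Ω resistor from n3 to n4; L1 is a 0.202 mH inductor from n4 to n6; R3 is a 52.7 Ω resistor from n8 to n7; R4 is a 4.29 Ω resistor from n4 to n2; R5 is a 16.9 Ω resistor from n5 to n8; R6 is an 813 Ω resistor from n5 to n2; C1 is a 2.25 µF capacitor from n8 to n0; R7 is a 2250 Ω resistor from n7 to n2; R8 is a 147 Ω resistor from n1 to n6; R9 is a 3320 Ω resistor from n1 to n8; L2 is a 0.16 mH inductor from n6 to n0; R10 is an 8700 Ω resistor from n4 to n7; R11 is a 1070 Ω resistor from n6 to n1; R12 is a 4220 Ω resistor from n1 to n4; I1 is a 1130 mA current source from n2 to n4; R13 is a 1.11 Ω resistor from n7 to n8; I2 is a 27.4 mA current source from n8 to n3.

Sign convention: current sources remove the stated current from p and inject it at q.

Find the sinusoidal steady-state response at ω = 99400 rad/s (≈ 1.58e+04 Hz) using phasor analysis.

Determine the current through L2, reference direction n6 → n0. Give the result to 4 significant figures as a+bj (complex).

Apply KCL at each of the 8 non-ground nodes and solve the resulting linear system.
Node n1: branches {R8, R9, R11, R12} → V_1 = 0.01431+0.5458j
Node n2: branches {R4, R6, R7, I1} → V_2 = -4.750+0.5617j
Node n3: branches {R1, R2, I2} → V_3 = 0.05521+0.5625j
Node n4: branches {R2, L1, R4, R10, R12, I1} → V_4 = 0.06397+0.5645j
Node n5: branches {R5, R6} → V_5 = -0.09309+0.1658j
Node n6: branches {R1, L1, R8, L2, R11} → V_6 = 0.01320+0.5603j
Node n7: branches {R3, R7, R10, R13} → V_7 = 0.001424+0.1578j
Node n8: branches {R3, R5, C1, R9, R13, I2} → V_8 = 0.003712+0.1575j

0.03523-0.0008302j A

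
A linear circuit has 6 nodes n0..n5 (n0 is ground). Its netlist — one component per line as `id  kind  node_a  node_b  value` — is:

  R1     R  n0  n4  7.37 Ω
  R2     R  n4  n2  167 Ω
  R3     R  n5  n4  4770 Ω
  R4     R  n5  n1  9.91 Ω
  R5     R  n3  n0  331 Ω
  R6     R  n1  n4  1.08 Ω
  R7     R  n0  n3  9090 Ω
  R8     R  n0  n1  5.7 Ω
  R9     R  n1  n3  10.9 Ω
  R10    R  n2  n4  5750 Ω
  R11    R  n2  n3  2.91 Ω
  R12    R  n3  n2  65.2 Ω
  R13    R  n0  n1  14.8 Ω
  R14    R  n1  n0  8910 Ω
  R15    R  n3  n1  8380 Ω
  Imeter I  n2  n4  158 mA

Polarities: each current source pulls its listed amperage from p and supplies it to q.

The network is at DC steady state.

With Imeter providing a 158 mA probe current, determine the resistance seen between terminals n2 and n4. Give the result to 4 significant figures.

R_eq = 13.12 Ω

Apply KCL at each of the 5 non-ground nodes and solve the resulting linear system.
Node n1: branches {R4, R6, R8, R9, R13, R14, R15} → V_1 = -0.03778
Node n2: branches {R2, R10, R11, R12, Imeter} → V_2 = -1.970
Node n3: branches {R5, R7, R9, R11, R12, R15} → V_3 = -1.565
Node n4: branches {R1, R2, R3, R6, R10, Imeter} → V_4 = 0.1038
Node n5: branches {R3, R4} → V_5 = -0.03749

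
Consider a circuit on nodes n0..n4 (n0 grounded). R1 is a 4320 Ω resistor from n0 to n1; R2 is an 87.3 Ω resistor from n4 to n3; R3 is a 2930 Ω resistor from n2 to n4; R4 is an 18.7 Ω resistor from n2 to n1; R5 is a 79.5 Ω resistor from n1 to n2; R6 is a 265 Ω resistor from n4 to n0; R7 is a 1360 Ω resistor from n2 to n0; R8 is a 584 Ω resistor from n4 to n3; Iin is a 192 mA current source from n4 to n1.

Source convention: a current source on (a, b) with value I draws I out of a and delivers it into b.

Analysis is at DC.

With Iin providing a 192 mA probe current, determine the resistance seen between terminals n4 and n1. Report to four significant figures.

Apply KCL at each of the 4 non-ground nodes and solve the resulting linear system.
Node n1: branches {R1, R4, R5, Iin} → V_1 = 139.6
Node n2: branches {R3, R4, R5, R7} → V_2 = 137.1
Node n3: branches {R2, R8} → V_3 = -35.28
Node n4: branches {R2, R3, R6, R8, Iin} → V_4 = -35.28

R_eq = 910.7 Ω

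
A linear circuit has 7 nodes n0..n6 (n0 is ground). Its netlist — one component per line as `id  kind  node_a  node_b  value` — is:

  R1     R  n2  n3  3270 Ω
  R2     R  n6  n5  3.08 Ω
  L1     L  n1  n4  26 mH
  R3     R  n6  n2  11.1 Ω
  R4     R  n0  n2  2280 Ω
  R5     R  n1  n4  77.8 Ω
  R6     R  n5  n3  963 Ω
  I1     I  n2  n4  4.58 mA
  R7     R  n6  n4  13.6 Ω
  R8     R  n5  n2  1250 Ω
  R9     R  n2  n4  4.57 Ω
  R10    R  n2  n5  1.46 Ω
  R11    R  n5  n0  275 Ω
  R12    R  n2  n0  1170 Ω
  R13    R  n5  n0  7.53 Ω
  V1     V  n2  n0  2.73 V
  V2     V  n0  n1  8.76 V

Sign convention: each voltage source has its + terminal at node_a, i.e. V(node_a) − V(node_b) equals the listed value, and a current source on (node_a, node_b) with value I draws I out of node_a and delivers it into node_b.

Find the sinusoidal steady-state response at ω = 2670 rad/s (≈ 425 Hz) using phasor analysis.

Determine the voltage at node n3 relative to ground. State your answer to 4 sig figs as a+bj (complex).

Apply KCL at each of the 6 non-ground nodes and solve the resulting linear system.
Node n1: branches {L1, R5, V2} → V_1 = -8.760+0.000j
Node n2: branches {R1, R3, R4, I1, R8, R9, R10, R12, V1} → V_2 = 2.730+0.000j
Node n3: branches {R1, R6} → V_3 = 2.397+0.02185j
Node n4: branches {L1, R5, I1, R7, R9} → V_4 = 2.145+0.5388j
Node n5: branches {R2, R6, R8, R10, R11, R13} → V_5 = 2.299+0.02829j
Node n6: branches {R2, R3, R7} → V_6 = 2.356+0.09994j
Source currents: i(V1)=-0.4652+0.1463j, i(V2)=-0.1479+0.1502j

2.397+0.02185j V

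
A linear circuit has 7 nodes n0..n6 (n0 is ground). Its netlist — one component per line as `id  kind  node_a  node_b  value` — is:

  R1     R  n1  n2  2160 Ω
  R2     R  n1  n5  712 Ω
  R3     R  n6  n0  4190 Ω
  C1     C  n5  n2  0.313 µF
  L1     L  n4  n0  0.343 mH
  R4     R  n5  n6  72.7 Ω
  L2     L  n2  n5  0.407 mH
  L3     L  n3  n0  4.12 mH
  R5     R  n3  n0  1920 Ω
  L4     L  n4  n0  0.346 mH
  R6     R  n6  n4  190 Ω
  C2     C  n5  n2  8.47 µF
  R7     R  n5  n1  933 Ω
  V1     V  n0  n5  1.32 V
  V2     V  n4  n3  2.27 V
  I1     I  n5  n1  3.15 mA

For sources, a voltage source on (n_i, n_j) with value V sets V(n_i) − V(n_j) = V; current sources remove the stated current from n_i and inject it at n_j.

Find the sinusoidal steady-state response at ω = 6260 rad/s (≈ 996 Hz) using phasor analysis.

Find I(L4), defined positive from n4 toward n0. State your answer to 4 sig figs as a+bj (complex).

-0.001995-0.04205j A

Apply KCL at each of the 6 non-ground nodes and solve the resulting linear system.
Node n1: branches {R1, R2, R7, I1} → V_1 = -0.2483+0.0002315j
Node n2: branches {R1, C1, L2, C2} → V_2 = -1.320+0.001470j
Node n3: branches {L3, R5, V2} → V_3 = -2.179-0.004322j
Node n4: branches {L1, L4, R6, V2} → V_4 = 0.09108-0.004322j
Node n5: branches {R2, C1, R4, L2, C2, R7, V1, I1} → V_5 = -1.320+0.000j
Node n6: branches {R3, R4, R6} → V_6 = -0.9180-0.001181j
Source currents: i(V1)=-0.005530+1.625e-05j, i(V2)=-0.001302+0.08448j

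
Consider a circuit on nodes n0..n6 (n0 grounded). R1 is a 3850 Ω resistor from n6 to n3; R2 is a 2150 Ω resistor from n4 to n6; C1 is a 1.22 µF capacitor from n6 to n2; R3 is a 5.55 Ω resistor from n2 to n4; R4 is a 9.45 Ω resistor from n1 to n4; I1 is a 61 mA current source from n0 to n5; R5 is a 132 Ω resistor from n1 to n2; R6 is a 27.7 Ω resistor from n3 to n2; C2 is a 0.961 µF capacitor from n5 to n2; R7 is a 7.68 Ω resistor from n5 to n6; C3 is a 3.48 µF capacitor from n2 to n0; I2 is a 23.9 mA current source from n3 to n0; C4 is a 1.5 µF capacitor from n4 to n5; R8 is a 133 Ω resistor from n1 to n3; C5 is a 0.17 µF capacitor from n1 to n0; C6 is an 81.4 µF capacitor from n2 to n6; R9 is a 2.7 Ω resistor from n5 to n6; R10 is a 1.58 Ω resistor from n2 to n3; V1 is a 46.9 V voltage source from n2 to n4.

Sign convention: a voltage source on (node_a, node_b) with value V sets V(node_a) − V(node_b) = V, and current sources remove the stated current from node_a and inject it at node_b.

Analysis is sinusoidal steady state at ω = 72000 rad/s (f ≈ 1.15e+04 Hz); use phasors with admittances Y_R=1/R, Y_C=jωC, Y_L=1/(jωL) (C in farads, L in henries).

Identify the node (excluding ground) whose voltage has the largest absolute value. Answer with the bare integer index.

Apply KCL at each of the 6 non-ground nodes and solve the resulting linear system.
Node n1: branches {R4, R5, R8, C5} → V_1 = -38.81+3.608j
Node n2: branches {C1, R3, R5, R6, C2, C3, C6, R10, V1} → V_2 = 1.896-0.3243j
Node n3: branches {R1, R6, I2, R8, R10} → V_3 = 1.408-0.2805j
Node n4: branches {R2, R3, R4, C4, V1} → V_4 = -45.00-0.3243j
Node n5: branches {I1, C2, R7, C4, R9} → V_5 = -1.760-8.900j
Node n6: branches {R1, R2, C1, R7, C6, R9} → V_6 = 1.153-0.07551j
Source currents: i(V1)=-10.05-5.087j

4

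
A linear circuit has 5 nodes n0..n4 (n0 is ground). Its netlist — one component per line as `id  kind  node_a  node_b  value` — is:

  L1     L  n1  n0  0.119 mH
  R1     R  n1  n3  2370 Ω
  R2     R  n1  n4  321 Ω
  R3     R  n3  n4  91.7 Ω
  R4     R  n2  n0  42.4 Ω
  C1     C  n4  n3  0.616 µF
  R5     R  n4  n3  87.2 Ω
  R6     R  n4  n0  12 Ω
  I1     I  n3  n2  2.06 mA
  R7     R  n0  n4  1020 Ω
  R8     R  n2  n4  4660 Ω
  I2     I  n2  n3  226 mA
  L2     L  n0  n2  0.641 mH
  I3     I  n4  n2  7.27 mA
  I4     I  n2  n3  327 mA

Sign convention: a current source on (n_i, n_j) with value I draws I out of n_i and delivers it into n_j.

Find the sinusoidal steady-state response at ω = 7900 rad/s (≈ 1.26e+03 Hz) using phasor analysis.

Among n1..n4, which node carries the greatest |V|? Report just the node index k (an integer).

3

Element admittances at ω=7900 rad/s:
  Y(L1) = 0.000-1.064j S between n1,n0
  Y(R1) = 0.0004219+0.000j S between n1,n3
  Y(R2) = 0.003115+0.000j S between n1,n4
  Y(R3) = 0.01091+0.000j S between n3,n4
  Y(R4) = 0.02358+0.000j S between n2,n0
  Y(C1) = 0.000+0.004866j S between n4,n3
  Y(R5) = 0.01147+0.000j S between n4,n3
  Y(R6) = 0.08333+0.000j S between n4,n0
  I1: injects 0.00206 A into n2 (from n3)
  Y(R7) = 0.0009804+0.000j S between n0,n4
  Y(R8) = 0.0002146+0.000j S between n2,n4
  I2: injects 0.226 A into n3 (from n2)
  Y(L2) = 0.000-0.1975j S between n0,n2
  I3: injects 0.00727 A into n2 (from n4)
  I4: injects 0.327 A into n3 (from n2)
Assemble and solve the 4×4 MNA system:
  V(n1)=0.001985+0.02928j  V(n2)=-0.3263-2.707j  V(n3)=29.07-4.894j  V(n4)=6.063+0.01811j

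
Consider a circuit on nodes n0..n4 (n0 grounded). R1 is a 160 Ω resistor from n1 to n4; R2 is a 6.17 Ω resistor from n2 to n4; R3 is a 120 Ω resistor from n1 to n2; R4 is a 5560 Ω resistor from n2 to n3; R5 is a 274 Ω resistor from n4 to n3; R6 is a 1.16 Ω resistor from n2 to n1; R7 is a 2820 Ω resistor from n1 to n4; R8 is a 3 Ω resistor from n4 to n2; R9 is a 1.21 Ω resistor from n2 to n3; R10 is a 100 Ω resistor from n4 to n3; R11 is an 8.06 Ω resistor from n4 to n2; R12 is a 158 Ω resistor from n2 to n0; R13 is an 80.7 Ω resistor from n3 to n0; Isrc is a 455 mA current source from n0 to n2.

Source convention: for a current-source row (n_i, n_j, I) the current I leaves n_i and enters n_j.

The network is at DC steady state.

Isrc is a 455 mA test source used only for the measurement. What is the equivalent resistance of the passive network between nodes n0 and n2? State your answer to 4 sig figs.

R_eq = 53.94 Ω

MNA unknowns: 4 node voltages V₁..V_4
R1: Y=0.006250 on G[1,4]
R2: Y=0.1621 on G[2,4]
R3: Y=0.008333 on G[1,2]
R4: Y=0.0001799 on G[2,3]
R5: Y=0.003650 on G[4,3]
R6: Y=0.8621 on G[2,1]
R7: Y=0.0003546 on G[1,4]
R8: Y=0.3333 on G[4,2]
R9: Y=0.8264 on G[2,3]
R10: Y=0.01000 on G[4,3]
R11: Y=0.1241 on G[4,2]
R12: Y=0.006329 on G[2,0]
R13: Y=0.01239 on G[3,0]
Isrc: z[0]−=0.455, z[2]+=0.455
solve → V1=24.54, V2=24.54, V3=24.18, V4=24.53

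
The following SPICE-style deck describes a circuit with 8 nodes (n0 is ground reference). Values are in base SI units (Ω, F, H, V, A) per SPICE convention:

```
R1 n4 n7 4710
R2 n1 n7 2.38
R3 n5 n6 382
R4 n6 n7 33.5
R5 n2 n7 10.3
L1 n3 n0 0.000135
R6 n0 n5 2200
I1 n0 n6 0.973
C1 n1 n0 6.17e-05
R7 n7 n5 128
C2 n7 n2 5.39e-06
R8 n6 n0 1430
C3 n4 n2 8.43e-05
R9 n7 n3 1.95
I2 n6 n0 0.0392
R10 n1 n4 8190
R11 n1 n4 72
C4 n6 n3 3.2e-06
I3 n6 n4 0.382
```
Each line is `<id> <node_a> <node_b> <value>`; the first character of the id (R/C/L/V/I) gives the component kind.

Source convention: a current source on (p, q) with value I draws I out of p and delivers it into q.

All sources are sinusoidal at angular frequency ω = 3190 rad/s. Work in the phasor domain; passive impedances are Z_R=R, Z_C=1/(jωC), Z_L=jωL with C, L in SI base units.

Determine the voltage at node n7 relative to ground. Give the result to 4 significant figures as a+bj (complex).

1.400-0.4149j V

Element admittances at ω=3190 rad/s:
  Y(R1) = 0.0002123+0.000j S between n4,n7
  Y(R2) = 0.4202+0.000j S between n1,n7
  Y(R3) = 0.002618+0.000j S between n5,n6
  Y(R4) = 0.02985+0.000j S between n6,n7
  Y(R5) = 0.09709+0.000j S between n2,n7
  Y(L1) = 0.000-2.322j S between n3,n0
  Y(R6) = 0.0004545+0.000j S between n0,n5
  I1: injects 0.973 A into n6 (from n0)
  Y(C1) = 0.000+0.1968j S between n1,n0
  Y(R7) = 0.007812+0.000j S between n7,n5
  Y(C2) = 0.000+0.01719j S between n7,n2
  Y(R8) = 0.0006993+0.000j S between n6,n0
  Y(C3) = 0.000+0.2689j S between n4,n2
  Y(R9) = 0.5128+0.000j S between n7,n3
  I2: injects 0.0392 A into n0 (from n6)
  Y(R10) = 0.0001221+0.000j S between n1,n4
  Y(R11) = 0.01389+0.000j S between n1,n4
  Y(C4) = 0.000+0.01021j S between n6,n3
  I3: injects 0.382 A into n4 (from n6)
Assemble and solve the 7×7 MNA system:
  V(n1)=1.075-0.9556j  V(n2)=4.718-0.8390j  V(n3)=0.08917+0.3152j  V(n4)=4.777-2.064j  V(n5)=4.969-1.632j  V(n6)=16.48-5.548j  V(n7)=1.400-0.4149j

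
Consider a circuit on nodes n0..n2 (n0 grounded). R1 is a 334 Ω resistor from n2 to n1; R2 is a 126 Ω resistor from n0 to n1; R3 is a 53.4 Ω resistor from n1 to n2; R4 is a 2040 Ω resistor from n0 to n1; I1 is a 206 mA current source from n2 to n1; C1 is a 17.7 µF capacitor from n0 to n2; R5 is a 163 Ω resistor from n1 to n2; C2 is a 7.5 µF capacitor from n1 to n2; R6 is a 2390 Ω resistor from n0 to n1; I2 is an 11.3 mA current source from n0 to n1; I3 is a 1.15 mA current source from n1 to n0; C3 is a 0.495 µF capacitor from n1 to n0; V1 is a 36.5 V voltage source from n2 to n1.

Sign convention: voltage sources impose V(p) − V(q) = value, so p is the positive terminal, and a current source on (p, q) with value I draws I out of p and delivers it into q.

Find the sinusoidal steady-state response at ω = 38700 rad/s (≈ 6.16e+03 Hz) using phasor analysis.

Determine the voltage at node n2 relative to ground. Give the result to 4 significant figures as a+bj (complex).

0.9988-0.4604j V

MNA unknowns: 2 node voltages V₁..V_2 plus 1 source current (V1)
R1: Y=0.002994+0.000j on G[2,1]
R2: Y=0.007937+0.000j on G[0,1]
R3: Y=0.01873+0.000j on G[1,2]
R4: Y=0.0004902+0.000j on G[0,1]
I1: z[2]−=0.206, z[1]+=0.206
C1: Y=0.000+0.6850j on G[0,2]
R5: Y=0.006135+0.000j on G[1,2]
C2: Y=0.000+0.2903j on G[1,2]
R6: Y=0.0004184+0.000j on G[0,1]
I2: z[0]−=0.0113, z[1]+=0.0113
I3: z[1]−=0.00115, z[0]+=0.00115
C3: Y=0.000+0.01916j on G[1,0]
V1: row V2−V1=36.5, i_V1 at 2,1
solve → V1=-35.50-0.4604j, V2=0.9988-0.4604j
aux → i_V1=-1.538-11.28j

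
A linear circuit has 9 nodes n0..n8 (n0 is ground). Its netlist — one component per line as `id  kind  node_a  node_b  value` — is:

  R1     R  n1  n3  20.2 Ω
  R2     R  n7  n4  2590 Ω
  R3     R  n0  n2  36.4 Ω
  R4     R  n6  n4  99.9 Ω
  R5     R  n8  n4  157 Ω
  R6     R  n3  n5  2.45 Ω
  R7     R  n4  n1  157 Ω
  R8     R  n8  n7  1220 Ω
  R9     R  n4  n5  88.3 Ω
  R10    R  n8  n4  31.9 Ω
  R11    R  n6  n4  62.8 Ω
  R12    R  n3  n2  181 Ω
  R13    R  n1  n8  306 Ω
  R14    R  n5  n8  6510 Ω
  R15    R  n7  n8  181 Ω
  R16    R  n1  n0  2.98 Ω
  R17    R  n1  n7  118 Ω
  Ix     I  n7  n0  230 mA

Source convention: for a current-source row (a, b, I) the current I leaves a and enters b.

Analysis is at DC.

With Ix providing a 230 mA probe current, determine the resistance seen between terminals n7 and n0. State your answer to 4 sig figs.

MNA unknowns: 8 node voltages V₁..V_8
R1: Y=0.04950 on G[1,3]
R2: Y=0.0003861 on G[7,4]
R3: Y=0.02747 on G[0,2]
R4: Y=0.01001 on G[6,4]
R5: Y=0.006369 on G[8,4]
R6: Y=0.4082 on G[3,5]
R7: Y=0.006369 on G[4,1]
R8: Y=0.0008197 on G[8,7]
R9: Y=0.01133 on G[4,5]
R10: Y=0.03135 on G[8,4]
R11: Y=0.01592 on G[6,4]
R12: Y=0.005525 on G[3,2]
R13: Y=0.003268 on G[1,8]
R14: Y=0.0001536 on G[5,8]
R15: Y=0.005525 on G[7,8]
R16: Y=0.3356 on G[1,0]
R17: Y=0.008475 on G[1,7]
Ix: z[7]−=0.23, z[0]+=0.23
solve → V1=-0.6675, V2=-0.2192, V3=-1.309, V4=-4.675, V5=-1.402, V6=-4.675, V7=-18.20, V8=-6.196

R_eq = 79.14 Ω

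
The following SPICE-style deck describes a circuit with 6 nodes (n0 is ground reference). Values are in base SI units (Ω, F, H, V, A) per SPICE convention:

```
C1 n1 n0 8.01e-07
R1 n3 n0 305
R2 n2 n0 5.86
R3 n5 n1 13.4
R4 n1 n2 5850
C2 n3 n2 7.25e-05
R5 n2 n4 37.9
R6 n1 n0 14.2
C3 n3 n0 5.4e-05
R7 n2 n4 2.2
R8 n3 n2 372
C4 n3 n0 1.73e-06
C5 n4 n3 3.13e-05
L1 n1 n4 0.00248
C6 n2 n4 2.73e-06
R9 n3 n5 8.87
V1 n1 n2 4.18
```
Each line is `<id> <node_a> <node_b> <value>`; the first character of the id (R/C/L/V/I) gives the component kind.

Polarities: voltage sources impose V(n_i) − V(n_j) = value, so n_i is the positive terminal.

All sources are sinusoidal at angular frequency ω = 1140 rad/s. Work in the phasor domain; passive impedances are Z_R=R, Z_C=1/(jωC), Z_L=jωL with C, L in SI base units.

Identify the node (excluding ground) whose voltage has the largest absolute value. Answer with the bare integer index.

1

MNA unknowns: 5 node voltages V₁..V_5 plus 1 source current (V1)
C1: Y=0.000+0.0009131j on G[1,0]
R1: Y=0.003279+0.000j on G[3,0]
R2: Y=0.1706+0.000j on G[2,0]
R3: Y=0.07463+0.000j on G[5,1]
R4: Y=0.0001709+0.000j on G[1,2]
C2: Y=0.000+0.08265j on G[3,2]
R5: Y=0.02639+0.000j on G[2,4]
R6: Y=0.07042+0.000j on G[1,0]
C3: Y=0.000+0.06156j on G[3,0]
R7: Y=0.4545+0.000j on G[2,4]
R8: Y=0.002688+0.000j on G[3,2]
C4: Y=0.000+0.001972j on G[3,0]
C5: Y=0.000+0.03568j on G[4,3]
L1: Y=0.000-0.3537j on G[1,4]
C6: Y=0.000+0.003112j on G[2,4]
R9: Y=0.1127+0.000j on G[3,5]
V1: row V1−V2=4.18, i_V1 at 1,2
solve → V1=2.680+0.1012j, V2=-1.500+0.1012j, V3=-0.3668-1.079j, V4=-0.06840-1.952j, V5=0.8467-0.6089j
aux → i_V1=-1.052+0.9095j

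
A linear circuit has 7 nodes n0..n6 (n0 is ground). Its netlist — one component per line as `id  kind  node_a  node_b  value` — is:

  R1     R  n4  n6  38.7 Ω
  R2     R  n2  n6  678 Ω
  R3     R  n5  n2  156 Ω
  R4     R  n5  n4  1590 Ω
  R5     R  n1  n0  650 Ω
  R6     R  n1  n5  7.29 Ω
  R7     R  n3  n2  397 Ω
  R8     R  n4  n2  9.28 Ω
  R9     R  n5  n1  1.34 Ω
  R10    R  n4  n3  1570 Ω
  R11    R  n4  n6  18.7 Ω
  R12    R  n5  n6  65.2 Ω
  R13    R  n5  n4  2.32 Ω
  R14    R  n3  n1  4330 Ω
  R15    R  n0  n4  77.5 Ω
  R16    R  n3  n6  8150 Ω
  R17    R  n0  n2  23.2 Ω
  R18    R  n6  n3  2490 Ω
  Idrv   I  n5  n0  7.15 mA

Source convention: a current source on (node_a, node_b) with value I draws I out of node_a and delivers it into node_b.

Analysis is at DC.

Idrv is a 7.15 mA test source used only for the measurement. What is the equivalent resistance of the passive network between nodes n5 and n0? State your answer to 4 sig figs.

Element admittances at DC:
  Y(R1) = 0.02584 S between n4,n6
  Y(R2) = 0.001475 S between n2,n6
  Y(R3) = 0.006410 S between n5,n2
  Y(R4) = 0.0006289 S between n5,n4
  Y(R5) = 0.001538 S between n1,n0
  Y(R6) = 0.1372 S between n1,n5
  Y(R7) = 0.002519 S between n3,n2
  Y(R8) = 0.1078 S between n4,n2
  Y(R9) = 0.7463 S between n5,n1
  Y(R10) = 0.0006369 S between n4,n3
  Y(R11) = 0.05348 S between n4,n6
  Y(R12) = 0.01534 S between n5,n6
  Y(R13) = 0.4310 S between n5,n4
  Y(R14) = 0.0002309 S between n3,n1
  Y(R15) = 0.01290 S between n0,n4
  Y(R16) = 0.0001227 S between n3,n6
  Y(R17) = 0.04310 S between n0,n2
  Y(R18) = 0.0004016 S between n6,n3
  Idrv: injects 0.00715 A into n0 (from n5)
Assemble and solve the 6×6 MNA system:
  V(n1)=-0.1690  V(n2)=-0.1135  V(n3)=-0.1292  V(n4)=-0.1547  V(n5)=-0.1693  V(n6)=-0.1562

R_eq = 23.68 Ω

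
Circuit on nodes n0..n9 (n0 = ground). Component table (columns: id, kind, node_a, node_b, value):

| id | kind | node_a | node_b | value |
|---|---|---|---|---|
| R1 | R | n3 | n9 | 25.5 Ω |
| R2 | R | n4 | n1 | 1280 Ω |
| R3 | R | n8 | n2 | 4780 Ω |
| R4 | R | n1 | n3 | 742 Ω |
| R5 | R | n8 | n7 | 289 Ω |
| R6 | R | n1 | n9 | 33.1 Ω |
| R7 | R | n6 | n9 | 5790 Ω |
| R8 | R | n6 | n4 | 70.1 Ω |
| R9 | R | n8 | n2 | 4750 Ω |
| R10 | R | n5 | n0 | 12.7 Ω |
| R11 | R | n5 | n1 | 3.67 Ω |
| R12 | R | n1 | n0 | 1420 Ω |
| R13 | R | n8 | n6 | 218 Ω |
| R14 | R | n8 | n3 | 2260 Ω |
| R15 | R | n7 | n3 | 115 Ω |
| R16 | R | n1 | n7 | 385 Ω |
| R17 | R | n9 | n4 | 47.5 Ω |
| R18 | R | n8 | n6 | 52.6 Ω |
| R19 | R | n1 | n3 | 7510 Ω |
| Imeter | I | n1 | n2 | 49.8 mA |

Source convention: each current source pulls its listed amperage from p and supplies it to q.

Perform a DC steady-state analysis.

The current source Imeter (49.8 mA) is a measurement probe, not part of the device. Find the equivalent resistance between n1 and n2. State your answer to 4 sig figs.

Apply KCL at each of the 9 non-ground nodes and solve the resulting linear system.
Node n1: branches {R2, R4, R6, R11, R12, R16, R19, Imeter} → V_1 = 0.000
Node n2: branches {R3, R9, Imeter} → V_2 = 125.1
Node n3: branches {R1, R4, R14, R15, R19} → V_3 = 1.497
Node n4: branches {R2, R8, R17} → V_4 = 2.755
Node n5: branches {R10, R11} → V_5 = 0.000
Node n6: branches {R7, R8, R13, R18} → V_6 = 5.058
Node n7: branches {R5, R15, R16} → V_7 = 2.402
Node n8: branches {R3, R5, R9, R13, R14, R18} → V_8 = 6.477
Node n9: branches {R1, R6, R7, R17} → V_9 = 1.297

R_eq = 2513. Ω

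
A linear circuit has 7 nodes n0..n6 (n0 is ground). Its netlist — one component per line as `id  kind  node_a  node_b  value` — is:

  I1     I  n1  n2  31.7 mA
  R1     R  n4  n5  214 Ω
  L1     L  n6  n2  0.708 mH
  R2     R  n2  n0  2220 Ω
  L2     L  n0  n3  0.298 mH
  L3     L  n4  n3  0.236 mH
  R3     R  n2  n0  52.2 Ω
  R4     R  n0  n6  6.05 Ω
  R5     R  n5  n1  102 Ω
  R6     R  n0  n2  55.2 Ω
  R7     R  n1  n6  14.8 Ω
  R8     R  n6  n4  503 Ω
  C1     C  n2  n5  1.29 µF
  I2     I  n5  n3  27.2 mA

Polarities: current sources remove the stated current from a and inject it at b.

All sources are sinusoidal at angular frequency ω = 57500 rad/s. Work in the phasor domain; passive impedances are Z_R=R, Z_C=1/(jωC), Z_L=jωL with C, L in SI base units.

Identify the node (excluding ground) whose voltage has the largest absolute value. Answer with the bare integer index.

Apply KCL at each of the 6 non-ground nodes and solve the resulting linear system.
Node n1: branches {I1, R5, R7} → V_1 = -0.5555+0.05869j
Node n2: branches {I1, L1, R2, R3, R6, C1} → V_2 = -0.002690+0.005684j
Node n3: branches {L2, L3, I2} → V_3 = 0.01569+0.4533j
Node n4: branches {R1, L3, R8} → V_4 = 0.02812+0.4432j
Node n5: branches {R1, R5, C1, I2} → V_5 = -0.05171+0.4339j
Node n6: branches {L1, R4, R7, R8} → V_6 = -0.1594+0.004243j

1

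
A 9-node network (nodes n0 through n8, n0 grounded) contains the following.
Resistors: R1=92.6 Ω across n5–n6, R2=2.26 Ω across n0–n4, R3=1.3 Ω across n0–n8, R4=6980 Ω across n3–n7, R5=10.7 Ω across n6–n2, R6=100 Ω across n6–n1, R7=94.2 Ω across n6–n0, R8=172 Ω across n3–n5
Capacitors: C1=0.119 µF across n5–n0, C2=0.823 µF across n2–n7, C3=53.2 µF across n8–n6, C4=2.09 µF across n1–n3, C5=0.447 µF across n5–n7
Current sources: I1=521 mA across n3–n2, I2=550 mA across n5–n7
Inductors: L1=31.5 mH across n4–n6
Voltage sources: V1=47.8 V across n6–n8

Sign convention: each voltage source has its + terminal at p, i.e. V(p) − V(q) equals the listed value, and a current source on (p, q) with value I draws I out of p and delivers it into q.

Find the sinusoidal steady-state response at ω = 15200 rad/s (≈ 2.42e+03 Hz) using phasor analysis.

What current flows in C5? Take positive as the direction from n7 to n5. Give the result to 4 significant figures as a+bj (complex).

0.2602+0.1782j A

Element admittances at ω=15200 rad/s:
  Y(R1) = 0.01080+0.000j S between n5,n6
  Y(C1) = 0.000+0.001809j S between n5,n0
  Y(R2) = 0.4425+0.000j S between n0,n4
  Y(C2) = 0.000+0.01251j S between n2,n7
  Y(R3) = 0.7692+0.000j S between n0,n8
  Y(C3) = 0.000+0.8086j S between n8,n6
  Y(R4) = 0.0001433+0.000j S between n3,n7
  Y(R5) = 0.09346+0.000j S between n6,n2
  Y(R6) = 0.01000+0.000j S between n6,n1
  Y(C4) = 0.000+0.03177j S between n1,n3
  Y(R7) = 0.01062+0.000j S between n6,n0
  I1: injects 0.521 A into n2 (from n3)
  Y(C5) = 0.000+0.006794j S between n5,n7
  Y(L1) = 0.000-0.002089j S between n4,n6
  Y(R8) = 0.005814+0.000j S between n3,n5
  I2: injects 0.55 A into n7 (from n5)
  V1: constraint V(n6)−V(n8) = 47.8
Assemble and solve the 9×9 MNA system:
  V(n1)=3.085-0.3117j  V(n2)=55.80-1.758j  V(n3)=2.958+13.57j  V(n4)=0.001475-0.2227j  V(n5)=15.76+13.82j  V(n6)=47.18+0.08979j  V(n7)=41.99-24.48j  V(n8)=-0.6195+0.08979j
  i(V1)=-0.4765-38.58j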